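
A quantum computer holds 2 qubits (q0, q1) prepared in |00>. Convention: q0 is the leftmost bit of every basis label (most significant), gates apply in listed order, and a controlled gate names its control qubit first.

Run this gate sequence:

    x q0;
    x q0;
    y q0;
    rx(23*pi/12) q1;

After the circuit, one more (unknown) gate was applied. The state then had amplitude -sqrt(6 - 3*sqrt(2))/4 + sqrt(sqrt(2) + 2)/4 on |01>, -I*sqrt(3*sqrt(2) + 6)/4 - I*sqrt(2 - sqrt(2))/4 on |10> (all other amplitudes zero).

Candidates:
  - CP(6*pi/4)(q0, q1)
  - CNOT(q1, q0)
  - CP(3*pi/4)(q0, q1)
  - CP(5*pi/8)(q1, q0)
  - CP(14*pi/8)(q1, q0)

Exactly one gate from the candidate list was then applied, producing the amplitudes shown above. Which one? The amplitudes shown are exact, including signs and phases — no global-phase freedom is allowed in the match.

The applied gate was CNOT(q1, q0).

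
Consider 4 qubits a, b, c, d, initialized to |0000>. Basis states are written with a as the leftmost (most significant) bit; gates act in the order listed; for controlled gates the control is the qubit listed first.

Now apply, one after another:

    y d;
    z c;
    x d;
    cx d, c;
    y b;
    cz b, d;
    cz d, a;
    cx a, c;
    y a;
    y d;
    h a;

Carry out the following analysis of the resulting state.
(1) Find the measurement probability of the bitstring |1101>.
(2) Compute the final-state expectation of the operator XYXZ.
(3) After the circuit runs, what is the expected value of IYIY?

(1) A full measurement returns |1101> with probability 1/2.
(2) The observable XYXZ averages to 0.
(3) In the final state, IYIY has expectation 0.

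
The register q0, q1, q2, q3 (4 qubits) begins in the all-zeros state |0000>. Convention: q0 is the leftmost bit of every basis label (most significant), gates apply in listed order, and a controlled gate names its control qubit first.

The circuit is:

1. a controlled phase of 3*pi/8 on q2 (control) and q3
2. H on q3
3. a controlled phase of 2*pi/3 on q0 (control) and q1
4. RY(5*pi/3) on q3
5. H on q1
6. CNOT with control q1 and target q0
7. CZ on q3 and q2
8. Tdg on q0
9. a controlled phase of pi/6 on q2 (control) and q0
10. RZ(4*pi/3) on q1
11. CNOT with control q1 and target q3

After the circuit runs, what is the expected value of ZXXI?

The expectation value of ZXXI is 0.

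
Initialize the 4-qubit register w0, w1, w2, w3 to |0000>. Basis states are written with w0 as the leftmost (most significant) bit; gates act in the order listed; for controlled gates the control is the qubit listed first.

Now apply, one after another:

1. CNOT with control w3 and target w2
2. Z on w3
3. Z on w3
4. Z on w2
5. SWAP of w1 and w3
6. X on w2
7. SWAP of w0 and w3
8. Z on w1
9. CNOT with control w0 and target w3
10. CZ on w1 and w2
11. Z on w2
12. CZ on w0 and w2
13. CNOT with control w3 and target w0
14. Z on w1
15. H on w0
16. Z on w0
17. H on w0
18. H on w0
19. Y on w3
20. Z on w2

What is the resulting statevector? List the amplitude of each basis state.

The final amplitudes are sqrt(2)*I/2 on |0011>, -sqrt(2)*I/2 on |1011>, and 0 on every other basis state.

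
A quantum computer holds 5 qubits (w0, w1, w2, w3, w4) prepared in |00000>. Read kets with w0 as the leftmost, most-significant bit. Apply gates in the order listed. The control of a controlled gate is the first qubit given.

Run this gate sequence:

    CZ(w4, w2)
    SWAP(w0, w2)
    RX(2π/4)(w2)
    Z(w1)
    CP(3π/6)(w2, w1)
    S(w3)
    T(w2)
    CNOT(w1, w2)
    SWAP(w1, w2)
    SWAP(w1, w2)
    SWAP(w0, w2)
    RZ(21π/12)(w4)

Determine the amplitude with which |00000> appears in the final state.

The amplitude on |00000> is -sqrt(2)*exp(I*pi/8)/2.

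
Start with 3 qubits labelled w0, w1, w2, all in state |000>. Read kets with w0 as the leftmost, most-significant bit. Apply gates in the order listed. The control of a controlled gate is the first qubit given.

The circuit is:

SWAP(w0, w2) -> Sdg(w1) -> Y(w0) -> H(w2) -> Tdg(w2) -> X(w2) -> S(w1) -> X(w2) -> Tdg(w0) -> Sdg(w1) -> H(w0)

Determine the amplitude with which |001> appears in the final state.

The final state's coefficient on |001> equals 1/2.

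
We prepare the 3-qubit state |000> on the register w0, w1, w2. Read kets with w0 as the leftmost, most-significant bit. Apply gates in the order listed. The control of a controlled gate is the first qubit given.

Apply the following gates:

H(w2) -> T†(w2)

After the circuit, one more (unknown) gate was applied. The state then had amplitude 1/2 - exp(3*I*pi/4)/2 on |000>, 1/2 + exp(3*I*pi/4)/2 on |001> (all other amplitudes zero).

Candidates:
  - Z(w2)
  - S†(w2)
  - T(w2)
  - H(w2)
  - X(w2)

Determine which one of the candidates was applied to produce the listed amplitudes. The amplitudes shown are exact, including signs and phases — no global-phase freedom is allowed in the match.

The applied gate was H(w2).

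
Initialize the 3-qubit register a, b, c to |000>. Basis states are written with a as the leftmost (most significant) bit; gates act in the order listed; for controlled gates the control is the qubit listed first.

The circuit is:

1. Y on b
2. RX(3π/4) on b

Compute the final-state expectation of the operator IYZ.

In the final state, IYZ has expectation sqrt(2)/2.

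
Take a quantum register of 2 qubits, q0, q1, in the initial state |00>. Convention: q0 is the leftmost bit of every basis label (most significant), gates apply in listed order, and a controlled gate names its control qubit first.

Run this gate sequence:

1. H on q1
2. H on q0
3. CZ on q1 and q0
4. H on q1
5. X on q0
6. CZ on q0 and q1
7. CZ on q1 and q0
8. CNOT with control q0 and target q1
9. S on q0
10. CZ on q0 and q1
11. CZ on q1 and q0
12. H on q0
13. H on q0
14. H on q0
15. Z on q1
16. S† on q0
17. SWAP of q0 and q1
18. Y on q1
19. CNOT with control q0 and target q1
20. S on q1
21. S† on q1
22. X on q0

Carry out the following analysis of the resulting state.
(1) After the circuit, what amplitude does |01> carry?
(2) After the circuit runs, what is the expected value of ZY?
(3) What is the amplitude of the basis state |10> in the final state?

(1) The amplitude on |01> is 1/2 - I/2. Key observation: gates 20-21 undo each other exactly, leaving only the rest of the circuit to track.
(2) In the final state, ZY has expectation 0.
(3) The final state's coefficient on |10> equals 0.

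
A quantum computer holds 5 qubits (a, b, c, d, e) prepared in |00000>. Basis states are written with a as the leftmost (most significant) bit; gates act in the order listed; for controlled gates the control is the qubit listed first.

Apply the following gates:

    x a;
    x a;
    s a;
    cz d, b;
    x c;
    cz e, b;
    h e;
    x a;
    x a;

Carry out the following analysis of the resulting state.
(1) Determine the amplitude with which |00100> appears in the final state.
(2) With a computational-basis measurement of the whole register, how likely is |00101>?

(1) The amplitude on |00100> is sqrt(2)/2.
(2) The probability of measuring |00101> is 1/2.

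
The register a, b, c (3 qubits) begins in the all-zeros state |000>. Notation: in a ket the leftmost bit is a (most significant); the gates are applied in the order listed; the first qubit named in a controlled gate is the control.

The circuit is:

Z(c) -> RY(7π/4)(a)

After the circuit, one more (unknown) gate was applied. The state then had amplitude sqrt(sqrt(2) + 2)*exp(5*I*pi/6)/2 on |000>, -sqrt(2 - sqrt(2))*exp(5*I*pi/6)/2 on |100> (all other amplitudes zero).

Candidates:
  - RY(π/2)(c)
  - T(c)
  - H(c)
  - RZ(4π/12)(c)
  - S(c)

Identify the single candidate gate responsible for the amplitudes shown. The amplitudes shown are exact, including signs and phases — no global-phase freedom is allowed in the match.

The applied gate was RZ(4π/12)(c).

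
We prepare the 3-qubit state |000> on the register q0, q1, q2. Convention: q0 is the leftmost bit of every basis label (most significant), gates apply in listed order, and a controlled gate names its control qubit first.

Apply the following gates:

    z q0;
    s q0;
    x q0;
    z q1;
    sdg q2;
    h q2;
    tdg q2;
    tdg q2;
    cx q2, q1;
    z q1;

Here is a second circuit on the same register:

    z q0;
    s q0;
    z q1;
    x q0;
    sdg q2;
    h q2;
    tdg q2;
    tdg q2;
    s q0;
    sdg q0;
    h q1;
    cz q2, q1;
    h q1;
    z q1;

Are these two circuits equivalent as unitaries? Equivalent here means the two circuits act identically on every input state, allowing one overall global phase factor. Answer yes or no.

Yes, they are equivalent — the unitaries differ by at most a global phase.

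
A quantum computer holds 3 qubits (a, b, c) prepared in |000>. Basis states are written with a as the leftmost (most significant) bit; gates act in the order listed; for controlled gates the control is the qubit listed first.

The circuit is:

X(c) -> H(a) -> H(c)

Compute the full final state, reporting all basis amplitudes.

After the circuit, the state carries amplitude 1/2 on |000>, -1/2 on |001>, 0 on |010>, 0 on |011>, 1/2 on |100>, -1/2 on |101>, 0 on |110>, 0 on |111>.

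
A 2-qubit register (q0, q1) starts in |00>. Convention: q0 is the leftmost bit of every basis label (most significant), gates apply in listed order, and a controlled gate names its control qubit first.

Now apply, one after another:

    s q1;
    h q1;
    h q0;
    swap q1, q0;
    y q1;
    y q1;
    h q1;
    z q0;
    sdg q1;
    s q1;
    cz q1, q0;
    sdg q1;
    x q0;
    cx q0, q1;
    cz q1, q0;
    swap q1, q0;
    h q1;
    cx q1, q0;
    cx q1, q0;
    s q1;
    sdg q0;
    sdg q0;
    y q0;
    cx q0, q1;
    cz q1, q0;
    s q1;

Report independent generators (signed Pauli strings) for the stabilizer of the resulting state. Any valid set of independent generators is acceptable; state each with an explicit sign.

The final state is stabilized by the group generated by +YZ, +ZX; other independent generating sets are equally valid.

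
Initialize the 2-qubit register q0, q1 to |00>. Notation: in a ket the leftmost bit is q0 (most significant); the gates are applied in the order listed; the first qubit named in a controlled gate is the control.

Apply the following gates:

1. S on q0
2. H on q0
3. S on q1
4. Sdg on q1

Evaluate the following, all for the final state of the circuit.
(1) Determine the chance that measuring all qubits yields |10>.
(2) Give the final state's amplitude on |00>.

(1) The probability of measuring |10> is 1/2. Key observation: gates 3-4 undo each other exactly, leaving only the rest of the circuit to track.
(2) The amplitude on |00> is sqrt(2)/2.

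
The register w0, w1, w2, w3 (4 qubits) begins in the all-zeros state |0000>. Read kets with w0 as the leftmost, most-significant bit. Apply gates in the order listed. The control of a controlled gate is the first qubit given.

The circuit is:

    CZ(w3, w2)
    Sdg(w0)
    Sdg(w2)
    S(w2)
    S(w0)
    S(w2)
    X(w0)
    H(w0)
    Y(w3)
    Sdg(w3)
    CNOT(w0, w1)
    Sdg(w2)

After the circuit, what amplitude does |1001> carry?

The final state's coefficient on |1001> equals 0. Key observation: the block from step 2 through step 5 cancels to the identity and can be dropped.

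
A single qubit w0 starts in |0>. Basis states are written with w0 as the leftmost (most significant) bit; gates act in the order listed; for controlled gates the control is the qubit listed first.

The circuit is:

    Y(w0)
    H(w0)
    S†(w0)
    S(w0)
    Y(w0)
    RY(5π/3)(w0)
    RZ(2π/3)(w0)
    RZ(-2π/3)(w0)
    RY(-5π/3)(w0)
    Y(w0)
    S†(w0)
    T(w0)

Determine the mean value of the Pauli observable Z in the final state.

The expectation value of Z is 0.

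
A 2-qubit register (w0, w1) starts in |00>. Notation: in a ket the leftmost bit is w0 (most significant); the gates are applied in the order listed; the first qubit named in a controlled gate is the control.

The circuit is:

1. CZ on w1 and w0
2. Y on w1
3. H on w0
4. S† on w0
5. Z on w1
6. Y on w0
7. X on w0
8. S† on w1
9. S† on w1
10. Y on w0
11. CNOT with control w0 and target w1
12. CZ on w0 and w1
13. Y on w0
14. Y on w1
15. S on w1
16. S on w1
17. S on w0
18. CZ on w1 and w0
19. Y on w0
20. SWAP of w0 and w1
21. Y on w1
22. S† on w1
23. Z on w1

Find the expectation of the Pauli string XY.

In the final state, XY has expectation -1.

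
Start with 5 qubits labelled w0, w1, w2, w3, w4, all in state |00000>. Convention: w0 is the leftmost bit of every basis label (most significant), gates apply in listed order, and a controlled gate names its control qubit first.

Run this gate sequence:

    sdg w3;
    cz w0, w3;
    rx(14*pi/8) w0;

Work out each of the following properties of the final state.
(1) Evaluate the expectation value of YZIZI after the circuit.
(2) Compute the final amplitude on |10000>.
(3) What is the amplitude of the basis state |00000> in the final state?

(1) The expectation value of YZIZI is sqrt(2)/2.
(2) |10000> carries amplitude -I*sqrt(2 - sqrt(2))/2 in the final state.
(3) The amplitude on |00000> is -sqrt(sqrt(2) + 2)/2.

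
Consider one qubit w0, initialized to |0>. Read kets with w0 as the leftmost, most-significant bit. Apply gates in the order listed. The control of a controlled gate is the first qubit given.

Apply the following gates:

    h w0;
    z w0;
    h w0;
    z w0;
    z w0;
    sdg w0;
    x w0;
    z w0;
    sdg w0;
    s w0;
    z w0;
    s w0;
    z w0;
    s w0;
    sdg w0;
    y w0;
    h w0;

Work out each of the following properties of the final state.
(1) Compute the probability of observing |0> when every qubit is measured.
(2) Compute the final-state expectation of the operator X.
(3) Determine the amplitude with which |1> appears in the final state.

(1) The probability of measuring |0> is 1/2.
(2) In the final state, X has expectation -1.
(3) The final state's coefficient on |1> equals -sqrt(2)/2.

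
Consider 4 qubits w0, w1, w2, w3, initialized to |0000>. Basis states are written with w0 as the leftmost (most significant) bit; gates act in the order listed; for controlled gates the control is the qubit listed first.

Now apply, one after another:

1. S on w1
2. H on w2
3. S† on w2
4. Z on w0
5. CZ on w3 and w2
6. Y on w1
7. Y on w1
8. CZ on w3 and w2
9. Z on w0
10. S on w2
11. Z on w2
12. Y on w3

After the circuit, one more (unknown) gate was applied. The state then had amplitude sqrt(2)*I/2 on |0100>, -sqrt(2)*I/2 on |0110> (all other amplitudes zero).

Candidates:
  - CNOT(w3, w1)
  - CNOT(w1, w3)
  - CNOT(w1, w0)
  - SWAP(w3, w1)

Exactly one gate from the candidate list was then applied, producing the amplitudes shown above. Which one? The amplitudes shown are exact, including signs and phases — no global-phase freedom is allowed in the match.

The unique candidate consistent with the amplitudes is SWAP(w3, w1). Key observation: gates 3-10 undo each other exactly, leaving only the rest of the circuit to track.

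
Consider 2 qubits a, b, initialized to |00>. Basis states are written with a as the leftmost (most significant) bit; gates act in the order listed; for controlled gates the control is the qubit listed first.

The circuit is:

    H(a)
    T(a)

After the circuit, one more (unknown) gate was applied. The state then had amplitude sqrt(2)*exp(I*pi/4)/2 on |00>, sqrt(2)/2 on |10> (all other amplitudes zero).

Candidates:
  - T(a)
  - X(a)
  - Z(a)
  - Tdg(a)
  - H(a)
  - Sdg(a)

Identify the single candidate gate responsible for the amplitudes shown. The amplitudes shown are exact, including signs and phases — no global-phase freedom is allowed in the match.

The unique candidate consistent with the amplitudes is X(a).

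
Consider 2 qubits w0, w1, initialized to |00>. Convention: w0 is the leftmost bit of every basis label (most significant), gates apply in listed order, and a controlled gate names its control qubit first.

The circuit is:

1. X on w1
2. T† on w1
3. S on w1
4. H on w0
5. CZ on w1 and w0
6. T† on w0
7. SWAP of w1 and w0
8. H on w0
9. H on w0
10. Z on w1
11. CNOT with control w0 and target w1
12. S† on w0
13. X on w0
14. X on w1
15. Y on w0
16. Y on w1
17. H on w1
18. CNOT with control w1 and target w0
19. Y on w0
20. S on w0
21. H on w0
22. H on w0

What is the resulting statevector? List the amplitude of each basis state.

The final amplitudes are -1/2 + exp(I*pi/4)/2 on |00>, 0 on |01>, 0 on |10>, exp(3*I*pi/4)/2 + I/2 on |11>. Key observation: steps 8-9 multiply out to the identity, so the circuit reduces to the remaining gates.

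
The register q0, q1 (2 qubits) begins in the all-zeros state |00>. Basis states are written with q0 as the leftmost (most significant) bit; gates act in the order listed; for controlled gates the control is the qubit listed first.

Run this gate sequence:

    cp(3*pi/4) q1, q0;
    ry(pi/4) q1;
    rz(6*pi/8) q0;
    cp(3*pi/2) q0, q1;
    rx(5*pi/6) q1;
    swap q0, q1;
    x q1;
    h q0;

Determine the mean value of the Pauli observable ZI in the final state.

The expectation value of ZI is sqrt(2)/2.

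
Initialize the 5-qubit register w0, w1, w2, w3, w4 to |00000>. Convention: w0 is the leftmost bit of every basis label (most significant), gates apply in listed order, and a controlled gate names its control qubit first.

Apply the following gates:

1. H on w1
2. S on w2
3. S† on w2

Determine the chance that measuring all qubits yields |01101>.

A full measurement returns |01101> with probability 0.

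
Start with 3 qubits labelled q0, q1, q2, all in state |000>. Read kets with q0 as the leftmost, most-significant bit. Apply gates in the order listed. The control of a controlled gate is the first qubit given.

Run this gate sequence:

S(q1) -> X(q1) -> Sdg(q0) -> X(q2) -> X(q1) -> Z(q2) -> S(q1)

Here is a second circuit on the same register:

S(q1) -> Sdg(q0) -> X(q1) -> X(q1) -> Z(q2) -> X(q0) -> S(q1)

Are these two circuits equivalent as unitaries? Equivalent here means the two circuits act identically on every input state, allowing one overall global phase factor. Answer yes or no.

No, they are not equivalent — no single phase factor reconciles the two unitaries.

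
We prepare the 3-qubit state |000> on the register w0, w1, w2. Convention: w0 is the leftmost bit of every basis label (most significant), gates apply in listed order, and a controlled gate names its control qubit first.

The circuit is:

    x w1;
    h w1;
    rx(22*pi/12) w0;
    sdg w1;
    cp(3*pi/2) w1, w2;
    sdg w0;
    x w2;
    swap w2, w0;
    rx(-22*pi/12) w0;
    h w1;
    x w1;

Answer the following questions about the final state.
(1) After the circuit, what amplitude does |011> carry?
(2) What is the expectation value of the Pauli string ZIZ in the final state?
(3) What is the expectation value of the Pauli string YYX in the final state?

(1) |011> carries amplitude (1 - I)*(2 - sqrt(3))/8 in the final state.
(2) In the final state, ZIZ has expectation -3/4.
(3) In the final state, YYX has expectation 1/4.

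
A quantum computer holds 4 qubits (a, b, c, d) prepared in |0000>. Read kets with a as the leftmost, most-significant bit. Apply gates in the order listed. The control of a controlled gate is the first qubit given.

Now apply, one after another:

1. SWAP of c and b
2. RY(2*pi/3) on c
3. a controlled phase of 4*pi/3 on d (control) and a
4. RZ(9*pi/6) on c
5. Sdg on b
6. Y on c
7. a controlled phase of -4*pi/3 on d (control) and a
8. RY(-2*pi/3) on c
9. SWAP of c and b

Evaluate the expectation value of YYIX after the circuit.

The expectation value of YYIX is 0.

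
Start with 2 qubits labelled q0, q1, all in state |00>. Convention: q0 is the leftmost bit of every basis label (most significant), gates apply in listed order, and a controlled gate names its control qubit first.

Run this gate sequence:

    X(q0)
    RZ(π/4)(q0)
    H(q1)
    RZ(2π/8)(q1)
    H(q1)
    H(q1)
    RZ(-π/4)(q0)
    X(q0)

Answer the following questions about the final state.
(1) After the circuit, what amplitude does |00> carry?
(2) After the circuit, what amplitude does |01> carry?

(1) The amplitude on |00> is -sqrt(2)*exp(7*I*pi/8)/2.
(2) |01> carries amplitude sqrt(2)*exp(I*pi/8)/2 in the final state.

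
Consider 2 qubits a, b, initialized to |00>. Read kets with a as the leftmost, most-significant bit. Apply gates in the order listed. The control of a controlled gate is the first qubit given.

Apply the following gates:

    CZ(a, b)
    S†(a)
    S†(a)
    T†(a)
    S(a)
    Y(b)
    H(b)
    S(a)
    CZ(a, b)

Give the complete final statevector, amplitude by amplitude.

The resulting statevector has amplitude sqrt(2)*I/2 on |00>, -sqrt(2)*I/2 on |01>, 0 on |10>, 0 on |11>.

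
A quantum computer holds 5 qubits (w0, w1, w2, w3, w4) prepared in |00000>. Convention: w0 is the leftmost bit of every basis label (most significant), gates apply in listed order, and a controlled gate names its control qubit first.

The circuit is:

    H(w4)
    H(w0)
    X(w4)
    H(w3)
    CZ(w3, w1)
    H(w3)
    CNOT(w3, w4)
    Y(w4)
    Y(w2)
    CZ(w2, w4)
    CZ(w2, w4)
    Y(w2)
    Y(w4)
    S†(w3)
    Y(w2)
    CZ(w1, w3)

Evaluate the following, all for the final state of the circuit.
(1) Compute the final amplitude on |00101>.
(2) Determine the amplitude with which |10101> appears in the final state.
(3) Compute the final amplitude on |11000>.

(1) The amplitude on |00101> is I/2. Key observation: the block from step 8 through step 13 cancels to the identity and can be dropped.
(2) |10101> carries amplitude I/2 in the final state.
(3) The amplitude on |11000> is 0.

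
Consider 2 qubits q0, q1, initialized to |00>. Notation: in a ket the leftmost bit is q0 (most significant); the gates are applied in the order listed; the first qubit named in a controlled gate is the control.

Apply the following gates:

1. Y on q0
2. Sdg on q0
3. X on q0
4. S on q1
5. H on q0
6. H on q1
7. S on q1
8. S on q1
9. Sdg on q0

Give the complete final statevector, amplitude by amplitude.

The final amplitudes are 1/2 on |00>, -1/2 on |01>, -I/2 on |10>, I/2 on |11>.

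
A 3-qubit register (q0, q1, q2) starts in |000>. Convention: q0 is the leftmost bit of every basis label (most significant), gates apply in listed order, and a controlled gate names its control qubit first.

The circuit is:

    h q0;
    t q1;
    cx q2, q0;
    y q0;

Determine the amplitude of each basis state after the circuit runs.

The resulting statevector has amplitude -sqrt(2)*I/2 on |000>, sqrt(2)*I/2 on |100>, and 0 on every other basis state.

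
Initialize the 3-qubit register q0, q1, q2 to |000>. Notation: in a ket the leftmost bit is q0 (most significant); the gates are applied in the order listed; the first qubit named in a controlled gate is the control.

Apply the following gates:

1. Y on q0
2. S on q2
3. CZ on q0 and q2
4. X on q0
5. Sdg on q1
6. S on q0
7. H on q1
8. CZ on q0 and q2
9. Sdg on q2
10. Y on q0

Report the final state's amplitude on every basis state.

After the circuit, the state carries amplitude -sqrt(2)/2 on |100>, -sqrt(2)/2 on |110>, and 0 on every other basis state.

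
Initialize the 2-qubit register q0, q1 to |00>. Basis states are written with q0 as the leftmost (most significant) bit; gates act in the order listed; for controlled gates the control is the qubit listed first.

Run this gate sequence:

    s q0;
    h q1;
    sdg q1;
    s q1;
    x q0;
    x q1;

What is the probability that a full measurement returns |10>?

Outcome |10> occurs with probability 1/2.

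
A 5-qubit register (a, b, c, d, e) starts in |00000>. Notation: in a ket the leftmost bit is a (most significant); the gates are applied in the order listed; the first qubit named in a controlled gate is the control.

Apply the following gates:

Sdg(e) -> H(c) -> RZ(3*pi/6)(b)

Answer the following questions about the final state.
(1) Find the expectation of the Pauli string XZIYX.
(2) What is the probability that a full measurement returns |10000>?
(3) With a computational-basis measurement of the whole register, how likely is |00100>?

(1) In the final state, XZIYX has expectation 0.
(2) A full measurement returns |10000> with probability 0.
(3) A full measurement returns |00100> with probability 1/2.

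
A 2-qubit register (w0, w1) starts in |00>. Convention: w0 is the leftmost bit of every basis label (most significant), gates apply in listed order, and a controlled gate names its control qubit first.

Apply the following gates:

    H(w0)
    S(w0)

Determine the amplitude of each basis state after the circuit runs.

After the circuit, the state carries amplitude sqrt(2)/2 on |00>, 0 on |01>, sqrt(2)*I/2 on |10>, 0 on |11>.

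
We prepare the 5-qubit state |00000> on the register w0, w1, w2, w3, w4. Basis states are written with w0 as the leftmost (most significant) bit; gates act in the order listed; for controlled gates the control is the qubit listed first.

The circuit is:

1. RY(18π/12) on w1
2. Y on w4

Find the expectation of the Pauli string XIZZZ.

The observable XIZZZ averages to 0.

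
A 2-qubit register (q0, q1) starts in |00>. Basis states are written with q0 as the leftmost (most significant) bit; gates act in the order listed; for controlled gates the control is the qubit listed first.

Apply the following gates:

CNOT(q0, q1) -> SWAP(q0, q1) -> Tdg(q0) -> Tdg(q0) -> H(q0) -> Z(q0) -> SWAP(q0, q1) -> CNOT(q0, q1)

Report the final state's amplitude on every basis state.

After the circuit, the state carries amplitude sqrt(2)/2 on |00>, -sqrt(2)/2 on |01>, 0 on |10>, 0 on |11>.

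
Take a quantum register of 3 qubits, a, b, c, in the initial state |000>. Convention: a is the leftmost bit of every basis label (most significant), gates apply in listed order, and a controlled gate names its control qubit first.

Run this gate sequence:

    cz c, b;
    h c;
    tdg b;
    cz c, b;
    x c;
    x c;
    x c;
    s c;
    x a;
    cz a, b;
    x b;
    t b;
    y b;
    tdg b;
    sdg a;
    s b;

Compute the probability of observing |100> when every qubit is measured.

Outcome |100> occurs with probability 1/2.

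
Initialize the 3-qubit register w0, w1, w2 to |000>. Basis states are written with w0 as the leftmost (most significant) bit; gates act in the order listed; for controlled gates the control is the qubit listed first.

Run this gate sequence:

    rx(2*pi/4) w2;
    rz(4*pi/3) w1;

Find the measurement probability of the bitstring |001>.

Outcome |001> occurs with probability 1/2.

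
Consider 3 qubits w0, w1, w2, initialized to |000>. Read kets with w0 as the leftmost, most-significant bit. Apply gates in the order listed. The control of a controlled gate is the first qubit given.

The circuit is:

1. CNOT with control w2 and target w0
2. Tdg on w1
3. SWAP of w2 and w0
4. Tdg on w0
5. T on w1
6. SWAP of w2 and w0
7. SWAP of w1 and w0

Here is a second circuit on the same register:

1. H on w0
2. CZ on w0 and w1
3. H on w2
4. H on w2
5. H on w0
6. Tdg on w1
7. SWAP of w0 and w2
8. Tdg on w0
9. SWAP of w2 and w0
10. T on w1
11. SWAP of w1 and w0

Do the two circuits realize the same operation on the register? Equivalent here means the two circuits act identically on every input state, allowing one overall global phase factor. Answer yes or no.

No — the two circuits implement different unitaries, even allowing a global phase.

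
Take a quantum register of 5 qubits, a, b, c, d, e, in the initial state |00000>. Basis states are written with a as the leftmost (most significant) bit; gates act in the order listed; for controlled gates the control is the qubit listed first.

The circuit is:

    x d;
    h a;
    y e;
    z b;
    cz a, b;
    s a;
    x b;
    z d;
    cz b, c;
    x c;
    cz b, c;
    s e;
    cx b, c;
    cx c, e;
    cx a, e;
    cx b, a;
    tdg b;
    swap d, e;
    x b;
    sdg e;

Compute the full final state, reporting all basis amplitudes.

After the circuit, the state carries amplitude sqrt(2)*exp(3*I*pi/4)/2 on |00001>, sqrt(2)*exp(I*pi/4)/2 on |10011>, and 0 on every other basis state.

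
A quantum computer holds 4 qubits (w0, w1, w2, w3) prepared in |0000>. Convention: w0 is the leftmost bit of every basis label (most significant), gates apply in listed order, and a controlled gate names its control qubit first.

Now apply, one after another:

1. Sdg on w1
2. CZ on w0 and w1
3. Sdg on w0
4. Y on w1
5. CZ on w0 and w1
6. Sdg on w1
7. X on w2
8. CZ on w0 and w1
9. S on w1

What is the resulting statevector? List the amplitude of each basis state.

The resulting statevector has amplitude I on |0110>, and 0 on every other basis state.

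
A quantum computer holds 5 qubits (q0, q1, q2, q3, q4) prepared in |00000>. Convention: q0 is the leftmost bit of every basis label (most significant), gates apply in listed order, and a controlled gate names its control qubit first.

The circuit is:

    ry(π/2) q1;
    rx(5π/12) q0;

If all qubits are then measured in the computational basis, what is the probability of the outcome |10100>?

A full measurement returns |10100> with probability 0.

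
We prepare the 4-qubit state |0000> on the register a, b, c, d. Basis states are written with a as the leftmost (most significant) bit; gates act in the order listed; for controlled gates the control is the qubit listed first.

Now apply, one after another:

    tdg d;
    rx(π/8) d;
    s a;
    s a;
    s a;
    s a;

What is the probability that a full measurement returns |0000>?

A full measurement returns |0000> with probability cos(pi/16)**2. Key observation: the block from step 3 through step 6 cancels to the identity and can be dropped.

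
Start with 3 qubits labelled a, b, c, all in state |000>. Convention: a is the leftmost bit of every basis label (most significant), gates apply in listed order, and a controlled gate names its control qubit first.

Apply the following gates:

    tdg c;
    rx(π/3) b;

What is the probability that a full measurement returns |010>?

Outcome |010> occurs with probability 1/4.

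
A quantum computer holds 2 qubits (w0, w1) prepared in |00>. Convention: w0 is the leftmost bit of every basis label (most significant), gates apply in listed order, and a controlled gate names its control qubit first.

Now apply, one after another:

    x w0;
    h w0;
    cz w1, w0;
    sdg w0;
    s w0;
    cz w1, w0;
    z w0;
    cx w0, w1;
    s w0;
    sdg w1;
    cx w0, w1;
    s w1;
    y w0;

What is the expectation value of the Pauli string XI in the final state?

In the final state, XI has expectation -1.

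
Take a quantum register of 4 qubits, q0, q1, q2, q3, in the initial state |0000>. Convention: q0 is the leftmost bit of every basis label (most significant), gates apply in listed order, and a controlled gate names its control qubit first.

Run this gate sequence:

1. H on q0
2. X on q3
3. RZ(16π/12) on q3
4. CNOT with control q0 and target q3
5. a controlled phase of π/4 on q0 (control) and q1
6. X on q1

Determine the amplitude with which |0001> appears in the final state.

The amplitude on |0001> is 0.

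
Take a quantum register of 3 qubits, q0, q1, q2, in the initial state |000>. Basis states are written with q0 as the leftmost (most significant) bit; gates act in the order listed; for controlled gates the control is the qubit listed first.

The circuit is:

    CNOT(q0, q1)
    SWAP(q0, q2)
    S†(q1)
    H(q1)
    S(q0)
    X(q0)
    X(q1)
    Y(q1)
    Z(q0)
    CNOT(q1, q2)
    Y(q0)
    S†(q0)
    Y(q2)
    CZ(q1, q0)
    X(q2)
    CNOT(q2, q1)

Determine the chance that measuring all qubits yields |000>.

Outcome |000> occurs with probability 1/2.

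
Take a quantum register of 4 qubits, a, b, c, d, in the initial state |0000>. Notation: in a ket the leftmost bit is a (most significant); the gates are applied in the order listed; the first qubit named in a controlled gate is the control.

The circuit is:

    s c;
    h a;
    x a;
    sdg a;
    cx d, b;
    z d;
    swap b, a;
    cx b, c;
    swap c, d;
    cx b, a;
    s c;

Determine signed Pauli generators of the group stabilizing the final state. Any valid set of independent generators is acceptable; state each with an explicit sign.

One valid set of independent stabilizer generators is -XXIY, +ZIIZ, +IZIZ, +IIZI (any independent generating set of the same group is equally correct).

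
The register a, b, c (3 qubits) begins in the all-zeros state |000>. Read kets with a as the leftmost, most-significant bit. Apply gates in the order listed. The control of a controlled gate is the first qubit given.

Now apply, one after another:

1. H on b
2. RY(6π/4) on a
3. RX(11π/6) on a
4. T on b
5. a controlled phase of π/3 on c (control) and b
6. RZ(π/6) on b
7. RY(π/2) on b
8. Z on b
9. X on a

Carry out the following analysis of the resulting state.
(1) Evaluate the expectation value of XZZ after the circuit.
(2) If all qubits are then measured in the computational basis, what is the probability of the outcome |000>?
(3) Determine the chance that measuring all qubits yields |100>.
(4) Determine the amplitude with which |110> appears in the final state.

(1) The expectation value of XZZ is -sqrt(2)/4 + sqrt(6)/4.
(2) A full measurement returns |000> with probability -sqrt(6)/16 + sqrt(2)/16 + 1/4.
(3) Outcome |100> occurs with probability -sqrt(6)/16 + sqrt(2)/16 + 1/4.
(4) |110> carries amplitude (1 + sqrt(3) - sqrt(3)*I + I + (-sqrt(3)*exp(5*I*pi/6) + exp(5*I*pi/6) + exp(I*pi/3) + sqrt(3)*exp(I*pi/3))*exp(I*pi/12))*exp(11*I*pi/12)/8 in the final state.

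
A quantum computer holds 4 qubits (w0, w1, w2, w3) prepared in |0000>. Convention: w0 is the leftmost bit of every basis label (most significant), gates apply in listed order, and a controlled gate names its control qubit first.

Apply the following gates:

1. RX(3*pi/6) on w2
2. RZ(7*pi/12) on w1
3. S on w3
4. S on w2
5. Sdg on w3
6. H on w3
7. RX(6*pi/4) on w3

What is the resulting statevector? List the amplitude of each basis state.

After the circuit, the state carries amplitude sqrt(2)*(1 + I)*exp(17*I*pi/24)/4 on |0000>, sqrt(2)*(1 + I)*exp(17*I*pi/24)/4 on |0001>, sqrt(2)*(1 + I)*exp(17*I*pi/24)/4 on |0010>, sqrt(2)*(1 + I)*exp(17*I*pi/24)/4 on |0011>, and 0 on every other basis state.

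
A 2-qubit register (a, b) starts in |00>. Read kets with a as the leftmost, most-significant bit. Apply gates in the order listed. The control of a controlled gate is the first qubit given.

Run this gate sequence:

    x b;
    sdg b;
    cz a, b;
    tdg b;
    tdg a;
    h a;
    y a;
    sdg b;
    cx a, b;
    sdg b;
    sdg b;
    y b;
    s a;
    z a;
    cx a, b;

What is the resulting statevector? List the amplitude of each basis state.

The resulting statevector has amplitude sqrt(2)*exp(3*I*pi/4)/2 on |00>, 0 on |01>, -sqrt(2)*exp(I*pi/4)/2 on |10>, 0 on |11>.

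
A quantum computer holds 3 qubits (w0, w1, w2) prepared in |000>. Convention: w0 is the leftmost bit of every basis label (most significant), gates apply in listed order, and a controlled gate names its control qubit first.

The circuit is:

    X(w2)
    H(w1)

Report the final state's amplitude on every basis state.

The final amplitudes are sqrt(2)/2 on |001>, sqrt(2)/2 on |011>, and 0 on every other basis state.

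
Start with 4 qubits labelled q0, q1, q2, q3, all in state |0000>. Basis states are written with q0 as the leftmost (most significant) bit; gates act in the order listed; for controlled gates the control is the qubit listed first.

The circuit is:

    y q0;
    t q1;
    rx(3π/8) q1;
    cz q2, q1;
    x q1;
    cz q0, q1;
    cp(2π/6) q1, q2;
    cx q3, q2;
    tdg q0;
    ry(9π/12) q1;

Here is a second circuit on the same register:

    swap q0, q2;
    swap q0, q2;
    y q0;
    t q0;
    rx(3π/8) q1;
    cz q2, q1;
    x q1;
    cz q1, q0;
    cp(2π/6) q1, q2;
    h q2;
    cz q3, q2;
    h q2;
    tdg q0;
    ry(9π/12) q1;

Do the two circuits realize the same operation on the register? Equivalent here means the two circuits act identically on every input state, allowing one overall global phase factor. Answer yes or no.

No, they are not equivalent — no single phase factor reconciles the two unitaries.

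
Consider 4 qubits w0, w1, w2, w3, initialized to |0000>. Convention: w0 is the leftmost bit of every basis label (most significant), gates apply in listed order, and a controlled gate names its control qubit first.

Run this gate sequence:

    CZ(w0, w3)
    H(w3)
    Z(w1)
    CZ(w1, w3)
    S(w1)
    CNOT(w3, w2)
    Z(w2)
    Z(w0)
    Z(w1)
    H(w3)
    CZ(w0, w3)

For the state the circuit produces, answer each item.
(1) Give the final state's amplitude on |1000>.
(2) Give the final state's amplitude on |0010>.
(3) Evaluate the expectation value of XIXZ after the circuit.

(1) The amplitude on |1000> is 0.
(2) The final state's coefficient on |0010> equals -1/2.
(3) In the final state, XIXZ has expectation 0.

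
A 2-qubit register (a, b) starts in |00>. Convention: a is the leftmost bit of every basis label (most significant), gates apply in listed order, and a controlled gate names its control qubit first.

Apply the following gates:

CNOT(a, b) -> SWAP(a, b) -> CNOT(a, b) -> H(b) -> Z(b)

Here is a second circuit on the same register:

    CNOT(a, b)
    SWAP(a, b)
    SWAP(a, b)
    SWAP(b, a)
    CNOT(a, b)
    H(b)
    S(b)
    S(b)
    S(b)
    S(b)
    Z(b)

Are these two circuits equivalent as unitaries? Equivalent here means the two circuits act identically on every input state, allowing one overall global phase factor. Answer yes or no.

Yes: on every input state the two circuits agree up to one overall phase factor.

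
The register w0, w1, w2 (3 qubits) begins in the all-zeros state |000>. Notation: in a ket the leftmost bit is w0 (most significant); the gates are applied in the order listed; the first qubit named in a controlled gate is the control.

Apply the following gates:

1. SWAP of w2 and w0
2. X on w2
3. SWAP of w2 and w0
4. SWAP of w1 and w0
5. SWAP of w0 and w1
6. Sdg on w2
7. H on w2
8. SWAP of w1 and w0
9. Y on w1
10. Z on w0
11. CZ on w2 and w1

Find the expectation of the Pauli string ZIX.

In the final state, ZIX has expectation 1.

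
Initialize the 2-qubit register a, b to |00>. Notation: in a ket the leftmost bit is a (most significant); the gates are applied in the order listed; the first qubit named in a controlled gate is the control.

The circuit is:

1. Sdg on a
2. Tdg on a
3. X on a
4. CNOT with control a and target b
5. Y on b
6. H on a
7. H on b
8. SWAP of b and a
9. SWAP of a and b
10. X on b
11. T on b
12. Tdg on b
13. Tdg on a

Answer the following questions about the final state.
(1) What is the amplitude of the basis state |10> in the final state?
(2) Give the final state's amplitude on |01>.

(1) The final state's coefficient on |10> equals exp(I*pi/4)/2.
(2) The amplitude on |01> is -I/2.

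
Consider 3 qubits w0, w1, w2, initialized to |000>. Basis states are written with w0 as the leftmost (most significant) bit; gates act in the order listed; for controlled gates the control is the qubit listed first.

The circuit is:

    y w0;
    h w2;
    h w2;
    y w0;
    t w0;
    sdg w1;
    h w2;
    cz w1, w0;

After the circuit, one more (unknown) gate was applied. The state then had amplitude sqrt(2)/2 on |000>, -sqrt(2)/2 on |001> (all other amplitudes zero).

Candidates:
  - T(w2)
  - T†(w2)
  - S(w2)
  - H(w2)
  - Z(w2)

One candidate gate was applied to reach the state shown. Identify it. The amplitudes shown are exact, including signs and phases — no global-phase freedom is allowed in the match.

The applied gate was Z(w2). Key observation: gates 1-4 undo each other exactly, leaving only the rest of the circuit to track.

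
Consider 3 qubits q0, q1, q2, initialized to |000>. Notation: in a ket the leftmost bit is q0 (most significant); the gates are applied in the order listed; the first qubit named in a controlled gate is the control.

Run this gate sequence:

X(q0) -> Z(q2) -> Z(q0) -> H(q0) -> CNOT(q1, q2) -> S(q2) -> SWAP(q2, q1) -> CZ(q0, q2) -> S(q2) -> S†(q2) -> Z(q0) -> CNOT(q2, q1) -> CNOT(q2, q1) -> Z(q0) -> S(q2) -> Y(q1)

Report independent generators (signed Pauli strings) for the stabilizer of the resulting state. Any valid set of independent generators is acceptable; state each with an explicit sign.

One valid set of independent stabilizer generators is -XII, -IZI, +IIZ (any independent generating set of the same group is equally correct). Key observation: gates 10-15 undo each other exactly, leaving only the rest of the circuit to track.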